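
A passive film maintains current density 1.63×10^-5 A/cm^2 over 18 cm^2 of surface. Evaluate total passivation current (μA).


I = i_pass * A, then convert A → μA (×10^6)
I = 1.63×10^-5 * 18 * 10^6 = 293.4 μA

293.4 μA


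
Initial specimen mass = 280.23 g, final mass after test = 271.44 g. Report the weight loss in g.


Weight loss = initial − final
WL = 280.23 − 271.44 = 8.79 g

8.79 g


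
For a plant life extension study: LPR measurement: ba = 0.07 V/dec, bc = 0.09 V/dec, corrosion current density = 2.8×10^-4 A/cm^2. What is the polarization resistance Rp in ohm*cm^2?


Apply the Stern-Geary equation: Rp = ba*bc / (2.303*icorr*(ba+bc))
ba*bc = 0.07*0.09 = 0.0063
ba+bc = 0.16; 2.303*icorr*(ba+bc) = 2.303*2.8×10^-4*0.16 = 1.031744×10^-4
Rp = 0.0063 / 1.031744×10^-4 = 61.06 ohm*cm^2

61.06 ohm*cm^2


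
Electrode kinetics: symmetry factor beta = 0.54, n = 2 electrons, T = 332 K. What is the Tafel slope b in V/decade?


Apply the Tafel slope relation: b = 2.303*R*T/(beta*n*F)
Numerator: 2.303 * 8.314 * 332 = 6356.85
Denominator: 0.54 * 2 * 96485 = 104203.8
b = 6356.85 / 104203.8 = 0.061 V/decade

0.061 V/decade


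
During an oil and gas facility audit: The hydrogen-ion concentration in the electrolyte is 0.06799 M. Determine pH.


pH = −log10[H+]
pH = −log10(0.06799) = 1.17

1.17


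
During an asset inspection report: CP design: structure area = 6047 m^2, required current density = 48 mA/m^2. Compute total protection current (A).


I = area * current density, then convert mA → A (÷1000)
I = 6047 * 48 / 1000 = 290.26 A

290.26 A


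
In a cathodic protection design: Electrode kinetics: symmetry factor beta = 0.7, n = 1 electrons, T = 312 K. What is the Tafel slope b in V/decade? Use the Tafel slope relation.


Apply the Tafel slope relation: b = 2.303*R*T/(beta*n*F)
Numerator: 2.303 * 8.314 * 312 = 5973.91
Denominator: 0.7 * 1 * 96485 = 67539.5
b = 5973.91 / 67539.5 = 0.0885 V/decade

0.0885 V/decade


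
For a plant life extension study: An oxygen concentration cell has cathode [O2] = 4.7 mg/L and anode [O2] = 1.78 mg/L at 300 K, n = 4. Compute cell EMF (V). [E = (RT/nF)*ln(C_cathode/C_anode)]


Apply the Nernst concentration-cell relation: E = (RT/nF)*ln(C_cathode/C_anode)
RT/nF = 8.314*300/(4*96485) = 0.00646266 V
ln(4.7/1.78) = 0.97095
E = 0.00646266 * 0.97095 = 0.00627 V

0.00627 V


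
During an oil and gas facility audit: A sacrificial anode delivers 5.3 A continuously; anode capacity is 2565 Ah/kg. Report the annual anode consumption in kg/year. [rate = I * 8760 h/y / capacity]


Annual consumption = current * hours per year / capacity
Rate = 5.3 * 8760 / 2565 = 18.1 kg/year

18.1 kg/year


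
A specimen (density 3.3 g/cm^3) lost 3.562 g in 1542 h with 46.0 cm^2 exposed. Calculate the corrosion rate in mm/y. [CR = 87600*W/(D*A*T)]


Apply the mm/y weight-loss relation: CR = 87600 * W / (D * A * T)
Numerator: 87600 * 3.562 = 312031.2
Denominator: 3.3 * 46.0 * 1542 = 234075.6
CR = 312031.2 / 234075.6 = 1.333036 mm/y

1.333036 mm/y


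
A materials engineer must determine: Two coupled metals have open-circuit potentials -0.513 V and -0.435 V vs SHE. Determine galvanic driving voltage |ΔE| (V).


Driving voltage is the absolute potential difference.
|ΔE| = |-0.513 − (-0.435)| = 0.078 V

0.078 V


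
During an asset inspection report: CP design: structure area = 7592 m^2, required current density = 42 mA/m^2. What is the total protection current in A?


I = area * current density, then convert mA → A (÷1000)
I = 7592 * 42 / 1000 = 318.86 A

318.86 A


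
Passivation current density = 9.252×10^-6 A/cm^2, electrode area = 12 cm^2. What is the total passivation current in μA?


I = i_pass * A, then convert A → μA (×10^6)
I = 9.252×10^-6 * 12 * 10^6 = 111.02 μA

111.02 μA


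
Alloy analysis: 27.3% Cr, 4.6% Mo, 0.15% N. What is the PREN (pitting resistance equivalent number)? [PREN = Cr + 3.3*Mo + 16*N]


Apply the PREN formula: PREN = Cr + 3.3*Mo + 16*N
PREN = 27.3 + 3.3*4.6 + 16*0.15
PREN = 27.3 + 15.18 + 2.4 = 44.88

44.88


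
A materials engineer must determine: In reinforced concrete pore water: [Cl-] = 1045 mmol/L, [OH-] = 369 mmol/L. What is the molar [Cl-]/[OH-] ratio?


Threshold parameter = [Cl-] / [OH-] (molar basis; both in mmol/L, so units cancel)
Ratio = 1045 / 369 = 2.83

2.83


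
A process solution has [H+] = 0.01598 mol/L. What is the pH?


pH = −log10[H+]
pH = −log10(0.01598) = 1.8

1.8


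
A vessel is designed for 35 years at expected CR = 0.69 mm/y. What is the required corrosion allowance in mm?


Corrosion allowance = CR × design life
CA = 0.69 * 35 = 24.15 mm

24.15 mm


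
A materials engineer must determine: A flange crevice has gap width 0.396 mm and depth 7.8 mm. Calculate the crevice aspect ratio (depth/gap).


Aspect ratio = depth / gap
Ratio = 7.8 / 0.396 = 19.7

19.7


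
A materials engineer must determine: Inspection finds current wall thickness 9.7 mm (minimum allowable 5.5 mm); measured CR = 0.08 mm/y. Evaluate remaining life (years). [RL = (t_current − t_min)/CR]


Apply the remaining-life relation: RL = (t_current − t_min) / CR
RL = (9.7 − 5.5) / 0.08 = 4.2 / 0.08 = 52.5 years

52.5 years


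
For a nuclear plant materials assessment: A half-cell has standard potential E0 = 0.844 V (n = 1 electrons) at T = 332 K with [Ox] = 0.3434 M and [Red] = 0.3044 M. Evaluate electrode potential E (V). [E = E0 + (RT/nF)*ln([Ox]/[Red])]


Apply the Nernst equation: E = E0 + (RT/nF)*ln([Ox]/[Red])
Step 1: RT/nF = 8.314*332/(1*96485) = 0.02860805 V
Step 2: [Ox]/[Red] = 0.3434/0.3044 = 1.128121
Step 3: ln(1.128121) = 0.120553
Step 4: correction = 0.02860805 * 0.120553 = 0.003 V
E = 0.844 + 0.003 = 0.847 V

0.847 V


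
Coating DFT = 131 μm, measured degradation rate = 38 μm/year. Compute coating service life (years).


Service life = thickness / degradation rate
Life = 131 / 38 = 3.4 years

3.4 years


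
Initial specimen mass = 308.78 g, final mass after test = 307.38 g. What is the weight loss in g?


Weight loss = initial − final
WL = 308.78 − 307.38 = 1.4 g

1.4 g


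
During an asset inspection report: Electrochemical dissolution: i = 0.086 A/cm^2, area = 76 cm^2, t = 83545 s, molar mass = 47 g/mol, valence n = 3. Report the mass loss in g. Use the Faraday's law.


Apply Faraday's law: m = i*A*t*M / (n*F)
Total charge passed Q = i*A*t = 0.086*76*83545 = 546050.12 C
m = Q*M/(n*F) = 546050.12*47/(3*96485) = 88.66441 g

88.66441 g


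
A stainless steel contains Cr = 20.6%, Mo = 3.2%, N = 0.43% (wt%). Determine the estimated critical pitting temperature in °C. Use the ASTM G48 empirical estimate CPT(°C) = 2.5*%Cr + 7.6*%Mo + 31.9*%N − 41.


Apply the ASTM G48 empirical CPT estimate: CPT(°C) = 2.5*%Cr + 7.6*%Mo + 31.9*%N − 41
2.5*20.6 = 51.5; 7.6*3.2 = 24.32; 31.9*0.43 = 13.717
CPT = 51.5 + 24.32 + 13.717 − 41 = 48.537 °C
Rounded to 0.1 °C: CPT ≈ 48.5 °C

48.5 °C


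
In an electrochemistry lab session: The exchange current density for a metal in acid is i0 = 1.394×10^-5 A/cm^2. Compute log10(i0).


i0 = 1.394×10^-5 A/cm^2
log10(i0) = -4.856

-4.856


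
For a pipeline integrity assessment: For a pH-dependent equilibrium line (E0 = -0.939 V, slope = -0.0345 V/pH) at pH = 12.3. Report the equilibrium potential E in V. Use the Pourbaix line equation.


Apply the Pourbaix line equation: E = E0 + slope*pH
E = -0.939 + (-0.0345)*12.3 = -0.939 + (-0.42435) = -1.36335 V
Rounded to 3 decimal places: E = -1.363 V

-1.363 V


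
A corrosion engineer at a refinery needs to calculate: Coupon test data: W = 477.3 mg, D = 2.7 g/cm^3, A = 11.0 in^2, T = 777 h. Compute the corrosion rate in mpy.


Apply the mpy weight-loss relation: CR = 534 * W / (D * A * T)
Numerator: 534 * 477.3 = 254878.2
Denominator: 2.7 * 11.0 * 777 = 23076.9
CR = 254878.2 / 23076.9 = 11.04473 mpy

11.04473 mpy


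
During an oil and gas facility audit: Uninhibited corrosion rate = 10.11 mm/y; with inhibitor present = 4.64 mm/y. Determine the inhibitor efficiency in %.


Apply the inhibitor-efficiency definition: IE = (CR_blank − CR_inh)/CR_blank × 100
IE = (10.11 − 4.64) / 10.11 × 100
IE = 5.47 / 10.11 × 100 = 54.1 %

54.1 %


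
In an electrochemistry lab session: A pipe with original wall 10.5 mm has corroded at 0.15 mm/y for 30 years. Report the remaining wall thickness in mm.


Remaining wall = original − CR × time
t = 10.5 − 0.15*30 = 10.5 − 4.5 = 6.0 mm

6.0 mm


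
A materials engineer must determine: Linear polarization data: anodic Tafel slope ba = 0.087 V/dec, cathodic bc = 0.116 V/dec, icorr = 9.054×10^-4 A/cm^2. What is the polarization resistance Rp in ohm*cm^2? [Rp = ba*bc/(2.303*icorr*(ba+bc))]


Apply the Stern-Geary equation: Rp = ba*bc / (2.303*icorr*(ba+bc))
ba*bc = 0.087*0.116 = 0.010092
ba+bc = 0.203; 2.303*icorr*(ba+bc) = 2.303*9.054×10^-4*0.203 = 4.2328265×10^-4
Rp = 0.010092 / 4.2328265×10^-4 = 23.84 ohm*cm^2

23.84 ohm*cm^2


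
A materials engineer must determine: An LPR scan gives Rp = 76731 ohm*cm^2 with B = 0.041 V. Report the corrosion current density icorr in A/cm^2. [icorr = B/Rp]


Apply the Stern-Geary relation: icorr = B / Rp
icorr = 0.041 / 76731 = 5.343×10^-7 A/cm^2

5.343×10^-7 A/cm^2


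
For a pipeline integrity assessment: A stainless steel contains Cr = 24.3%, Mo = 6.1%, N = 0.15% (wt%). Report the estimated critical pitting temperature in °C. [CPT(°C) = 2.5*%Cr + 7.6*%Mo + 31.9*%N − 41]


Apply the ASTM G48 empirical CPT estimate: CPT(°C) = 2.5*%Cr + 7.6*%Mo + 31.9*%N − 41
2.5*24.3 = 60.75; 7.6*6.1 = 46.36; 31.9*0.15 = 4.785
CPT = 60.75 + 46.36 + 4.785 − 41 = 70.895 °C
Rounded to 0.1 °C: CPT ≈ 70.9 °C

70.9 °C


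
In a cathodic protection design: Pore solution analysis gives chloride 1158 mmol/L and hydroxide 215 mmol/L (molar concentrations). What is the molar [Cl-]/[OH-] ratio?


Threshold parameter = [Cl-] / [OH-] (molar basis; both in mmol/L, so units cancel)
Ratio = 1158 / 215 = 5.39

5.39


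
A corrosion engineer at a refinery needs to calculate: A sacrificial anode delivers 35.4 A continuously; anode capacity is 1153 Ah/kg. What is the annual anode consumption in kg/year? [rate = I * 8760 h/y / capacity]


Annual consumption = current * hours per year / capacity
Rate = 35.4 * 8760 / 1153 = 269.0 kg/year

269.0 kg/year


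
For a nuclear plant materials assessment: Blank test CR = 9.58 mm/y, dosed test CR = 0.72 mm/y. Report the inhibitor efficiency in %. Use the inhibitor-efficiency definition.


Apply the inhibitor-efficiency definition: IE = (CR_blank − CR_inh)/CR_blank × 100
IE = (9.58 − 0.72) / 9.58 × 100
IE = 8.86 / 9.58 × 100 = 92.5 %

92.5 %


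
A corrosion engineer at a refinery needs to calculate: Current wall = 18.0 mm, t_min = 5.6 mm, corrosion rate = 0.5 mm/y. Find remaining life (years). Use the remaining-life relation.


Apply the remaining-life relation: RL = (t_current − t_min) / CR
RL = (18.0 − 5.6) / 0.5 = 12.4 / 0.5 = 24.8 years

24.8 years


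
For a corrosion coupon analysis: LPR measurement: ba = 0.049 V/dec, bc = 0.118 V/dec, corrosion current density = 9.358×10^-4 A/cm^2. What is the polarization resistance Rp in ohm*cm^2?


Apply the Stern-Geary equation: Rp = ba*bc / (2.303*icorr*(ba+bc))
ba*bc = 0.049*0.118 = 0.005782
ba+bc = 0.167; 2.303*icorr*(ba+bc) = 2.303*9.358×10^-4*0.167 = 3.5990962×10^-4
Rp = 0.005782 / 3.5990962×10^-4 = 16.1 ohm*cm^2

16.1 ohm*cm^2


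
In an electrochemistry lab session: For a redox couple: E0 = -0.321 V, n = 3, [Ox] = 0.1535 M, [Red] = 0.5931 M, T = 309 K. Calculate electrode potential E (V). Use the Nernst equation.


Apply the Nernst equation: E = E0 + (RT/nF)*ln([Ox]/[Red])
Step 1: RT/nF = 8.314*309/(3*96485) = 0.00887539 V
Step 2: [Ox]/[Red] = 0.1535/0.5931 = 0.25881
Step 3: ln(0.25881) = -1.351661
Step 4: correction = 0.00887539 * -1.351661 = -0.012 V
E = -0.321 + -0.012 = -0.333 V

-0.333 V


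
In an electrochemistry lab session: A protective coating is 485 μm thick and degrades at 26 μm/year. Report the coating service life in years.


Service life = thickness / degradation rate
Life = 485 / 26 = 18.7 years

18.7 years


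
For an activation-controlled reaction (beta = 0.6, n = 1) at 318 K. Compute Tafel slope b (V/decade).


Apply the Tafel slope relation: b = 2.303*R*T/(beta*n*F)
Numerator: 2.303 * 8.314 * 318 = 6088.79
Denominator: 0.6 * 1 * 96485 = 57891.0
b = 6088.79 / 57891.0 = 0.1052 V/decade

0.1052 V/decade


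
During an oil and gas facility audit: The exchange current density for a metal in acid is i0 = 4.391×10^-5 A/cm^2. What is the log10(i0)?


i0 = 4.391×10^-5 A/cm^2
log10(i0) = -4.357

-4.357


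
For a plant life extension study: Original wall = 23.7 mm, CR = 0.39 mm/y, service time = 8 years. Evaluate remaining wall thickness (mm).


Remaining wall = original − CR × time
t = 23.7 − 0.39*8 = 23.7 − 3.12 = 20.58 mm

20.58 mm


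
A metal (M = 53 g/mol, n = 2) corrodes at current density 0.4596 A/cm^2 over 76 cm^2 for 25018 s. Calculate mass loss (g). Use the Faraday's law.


Apply Faraday's law: m = i*A*t*M / (n*F)
Total charge passed Q = i*A*t = 0.4596*76*25018 = 873868.7328 C
m = Q*M/(n*F) = 873868.7328*53/(2*96485) = 240.012 g

240.012 g


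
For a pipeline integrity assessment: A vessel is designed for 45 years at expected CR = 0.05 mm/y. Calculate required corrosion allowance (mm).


Corrosion allowance = CR × design life
CA = 0.05 * 45 = 2.25 mm

2.25 mm


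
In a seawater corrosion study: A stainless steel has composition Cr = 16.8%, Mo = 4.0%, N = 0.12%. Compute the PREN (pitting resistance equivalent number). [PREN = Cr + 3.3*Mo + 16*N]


Apply the PREN formula: PREN = Cr + 3.3*Mo + 16*N
PREN = 16.8 + 3.3*4.0 + 16*0.12
PREN = 16.8 + 13.2 + 1.92 = 31.92

31.92


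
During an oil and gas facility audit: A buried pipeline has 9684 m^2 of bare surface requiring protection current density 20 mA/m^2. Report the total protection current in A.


I = area * current density, then convert mA → A (÷1000)
I = 9684 * 20 / 1000 = 193.68 A

193.68 A


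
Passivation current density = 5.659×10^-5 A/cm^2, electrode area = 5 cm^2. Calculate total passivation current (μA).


I = i_pass * A, then convert A → μA (×10^6)
I = 5.659×10^-5 * 5 * 10^6 = 282.95 μA

282.95 μA


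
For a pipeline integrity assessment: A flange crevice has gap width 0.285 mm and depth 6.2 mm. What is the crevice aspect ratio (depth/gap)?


Aspect ratio = depth / gap
Ratio = 6.2 / 0.285 = 21.8

21.8


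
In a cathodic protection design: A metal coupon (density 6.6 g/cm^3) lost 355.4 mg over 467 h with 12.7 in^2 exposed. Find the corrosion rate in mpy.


Apply the mpy weight-loss relation: CR = 534 * W / (D * A * T)
Numerator: 534 * 355.4 = 189783.6
Denominator: 6.6 * 12.7 * 467 = 39143.94
CR = 189783.6 / 39143.94 = 4.8484 mpy

4.8484 mpy


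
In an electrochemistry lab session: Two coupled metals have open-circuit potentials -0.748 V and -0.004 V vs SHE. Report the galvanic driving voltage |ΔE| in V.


Driving voltage is the absolute potential difference.
|ΔE| = |-0.748 − (-0.004)| = 0.744 V

0.744 V


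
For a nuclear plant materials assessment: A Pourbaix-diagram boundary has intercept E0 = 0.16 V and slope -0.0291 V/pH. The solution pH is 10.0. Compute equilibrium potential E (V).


Apply the Pourbaix line equation: E = E0 + slope*pH
E = 0.16 + (-0.0291)*10.0 = 0.16 + (-0.291) = -0.131 V
Rounded to 3 decimal places: E = -0.131 V

-0.131 V


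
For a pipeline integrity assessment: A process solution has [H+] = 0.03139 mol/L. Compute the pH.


pH = −log10[H+]
pH = −log10(0.03139) = 1.5

1.5


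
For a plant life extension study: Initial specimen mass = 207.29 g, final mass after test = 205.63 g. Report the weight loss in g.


Weight loss = initial − final
WL = 207.29 − 205.63 = 1.66 g

1.66 g


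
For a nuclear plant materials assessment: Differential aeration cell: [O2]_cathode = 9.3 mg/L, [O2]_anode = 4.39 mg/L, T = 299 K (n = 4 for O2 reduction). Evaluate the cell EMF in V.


Apply the Nernst concentration-cell relation: E = (RT/nF)*ln(C_cathode/C_anode)
RT/nF = 8.314*299/(4*96485) = 0.00644112 V
ln(9.3/4.39) = 0.75069
E = 0.00644112 * 0.75069 = 0.00484 V

0.00484 V


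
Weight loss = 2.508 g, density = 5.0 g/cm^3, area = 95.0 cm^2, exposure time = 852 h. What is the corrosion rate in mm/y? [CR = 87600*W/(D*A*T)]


Apply the mm/y weight-loss relation: CR = 87600 * W / (D * A * T)
Numerator: 87600 * 2.508 = 219700.8
Denominator: 5.0 * 95.0 * 852 = 404700.0
CR = 219700.8 / 404700.0 = 0.54287 mm/y

0.54287 mm/y


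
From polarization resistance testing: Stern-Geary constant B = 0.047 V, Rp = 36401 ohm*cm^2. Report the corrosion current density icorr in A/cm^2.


Apply the Stern-Geary relation: icorr = B / Rp
icorr = 0.047 / 36401 = 1.291×10^-6 A/cm^2

1.291×10^-6 A/cm^2


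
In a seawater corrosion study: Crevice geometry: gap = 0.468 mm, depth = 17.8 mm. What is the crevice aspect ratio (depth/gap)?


Aspect ratio = depth / gap
Ratio = 17.8 / 0.468 = 38.0

38.0


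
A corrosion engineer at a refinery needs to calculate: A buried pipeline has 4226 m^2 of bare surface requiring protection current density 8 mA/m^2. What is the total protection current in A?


I = area * current density, then convert mA → A (÷1000)
I = 4226 * 8 / 1000 = 33.81 A

33.81 A


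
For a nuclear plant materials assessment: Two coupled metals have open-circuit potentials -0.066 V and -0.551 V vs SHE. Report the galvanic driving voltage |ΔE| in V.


Driving voltage is the absolute potential difference.
|ΔE| = |-0.066 − (-0.551)| = 0.485 V

0.485 V


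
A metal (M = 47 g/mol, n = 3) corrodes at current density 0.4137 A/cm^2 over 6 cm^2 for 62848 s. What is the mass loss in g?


Apply Faraday's law: m = i*A*t*M / (n*F)
Total charge passed Q = i*A*t = 0.4137*6*62848 = 156001.3056 C
m = Q*M/(n*F) = 156001.3056*47/(3*96485) = 25.33057 g

25.33057 g


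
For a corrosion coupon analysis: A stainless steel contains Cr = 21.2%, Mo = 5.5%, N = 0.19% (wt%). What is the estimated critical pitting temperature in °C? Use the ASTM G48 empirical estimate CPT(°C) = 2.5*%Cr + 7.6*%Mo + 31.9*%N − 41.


Apply the ASTM G48 empirical CPT estimate: CPT(°C) = 2.5*%Cr + 7.6*%Mo + 31.9*%N − 41
2.5*21.2 = 53; 7.6*5.5 = 41.8; 31.9*0.19 = 6.061
CPT = 53 + 41.8 + 6.061 − 41 = 59.861 °C
Rounded to 0.1 °C: CPT ≈ 59.9 °C

59.9 °C


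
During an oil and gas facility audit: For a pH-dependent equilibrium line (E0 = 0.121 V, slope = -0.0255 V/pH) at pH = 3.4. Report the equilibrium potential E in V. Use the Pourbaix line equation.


Apply the Pourbaix line equation: E = E0 + slope*pH
E = 0.121 + (-0.0255)*3.4 = 0.121 + (-0.0867) = 0.0343 V
Rounded to 3 decimal places: E = 0.034 V

0.034 V


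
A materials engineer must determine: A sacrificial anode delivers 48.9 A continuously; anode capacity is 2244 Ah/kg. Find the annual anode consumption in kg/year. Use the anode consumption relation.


Annual consumption = current * hours per year / capacity
Rate = 48.9 * 8760 / 2244 = 190.9 kg/year

190.9 kg/year


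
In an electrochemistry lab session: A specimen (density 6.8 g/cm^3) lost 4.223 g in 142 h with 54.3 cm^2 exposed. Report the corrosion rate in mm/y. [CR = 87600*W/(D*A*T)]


Apply the mm/y weight-loss relation: CR = 87600 * W / (D * A * T)
Numerator: 87600 * 4.223 = 369934.8
Denominator: 6.8 * 54.3 * 142 = 52432.08
CR = 369934.8 / 52432.08 = 7.0555 mm/y

7.0555 mm/y


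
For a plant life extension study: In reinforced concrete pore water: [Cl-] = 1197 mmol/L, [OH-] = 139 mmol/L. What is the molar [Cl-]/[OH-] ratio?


Threshold parameter = [Cl-] / [OH-] (molar basis; both in mmol/L, so units cancel)
Ratio = 1197 / 139 = 8.61

8.61


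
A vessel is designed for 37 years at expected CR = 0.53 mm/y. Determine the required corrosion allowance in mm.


Corrosion allowance = CR × design life
CA = 0.53 * 37 = 19.61 mm

19.61 mm


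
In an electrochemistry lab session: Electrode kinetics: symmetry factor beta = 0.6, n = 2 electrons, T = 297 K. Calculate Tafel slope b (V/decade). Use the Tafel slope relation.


Apply the Tafel slope relation: b = 2.303*R*T/(beta*n*F)
Numerator: 2.303 * 8.314 * 297 = 5686.7
Denominator: 0.6 * 2 * 96485 = 115782.0
b = 5686.7 / 115782.0 = 0.049 V/decade

0.049 V/decade


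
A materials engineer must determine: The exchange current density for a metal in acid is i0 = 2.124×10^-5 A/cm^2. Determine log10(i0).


i0 = 2.124×10^-5 A/cm^2
log10(i0) = -4.673

-4.673


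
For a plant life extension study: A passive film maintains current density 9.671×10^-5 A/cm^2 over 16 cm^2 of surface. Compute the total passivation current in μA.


I = i_pass * A, then convert A → μA (×10^6)
I = 9.671×10^-5 * 16 * 10^6 = 1547.36 μA

1547.36 μA


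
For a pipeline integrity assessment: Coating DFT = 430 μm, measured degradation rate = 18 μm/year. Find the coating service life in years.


Service life = thickness / degradation rate
Life = 430 / 18 = 23.9 years

23.9 years


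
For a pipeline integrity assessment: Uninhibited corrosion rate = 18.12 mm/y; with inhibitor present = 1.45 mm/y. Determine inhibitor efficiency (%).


Apply the inhibitor-efficiency definition: IE = (CR_blank − CR_inh)/CR_blank × 100
IE = (18.12 − 1.45) / 18.12 × 100
IE = 16.67 / 18.12 × 100 = 92.0 %

92.0 %


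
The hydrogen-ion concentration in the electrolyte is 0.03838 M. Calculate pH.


pH = −log10[H+]
pH = −log10(0.03838) = 1.42

1.42


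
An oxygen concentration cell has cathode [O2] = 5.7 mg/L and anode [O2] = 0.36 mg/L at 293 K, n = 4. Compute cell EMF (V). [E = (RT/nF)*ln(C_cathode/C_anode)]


Apply the Nernst concentration-cell relation: E = (RT/nF)*ln(C_cathode/C_anode)
RT/nF = 8.314*293/(4*96485) = 0.00631187 V
ln(5.7/0.36) = 2.76212
E = 0.00631187 * 2.76212 = 0.01743 V

0.01743 V


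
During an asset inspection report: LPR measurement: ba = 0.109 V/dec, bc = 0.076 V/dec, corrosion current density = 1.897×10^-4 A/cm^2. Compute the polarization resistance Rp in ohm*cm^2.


Apply the Stern-Geary equation: Rp = ba*bc / (2.303*icorr*(ba+bc))
ba*bc = 0.109*0.076 = 0.008284
ba+bc = 0.185; 2.303*icorr*(ba+bc) = 2.303*1.897×10^-4*0.185 = 8.0822633×10^-5
Rp = 0.008284 / 8.0822633×10^-5 = 102.5 ohm*cm^2

102.5 ohm*cm^2


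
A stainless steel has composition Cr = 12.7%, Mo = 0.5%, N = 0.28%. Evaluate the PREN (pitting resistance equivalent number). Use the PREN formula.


Apply the PREN formula: PREN = Cr + 3.3*Mo + 16*N
PREN = 12.7 + 3.3*0.5 + 16*0.28
PREN = 12.7 + 1.65 + 4.48 = 18.83

18.83


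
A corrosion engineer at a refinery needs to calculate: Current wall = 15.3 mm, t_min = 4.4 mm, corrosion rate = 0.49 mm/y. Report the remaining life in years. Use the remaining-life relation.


Apply the remaining-life relation: RL = (t_current − t_min) / CR
RL = (15.3 − 4.4) / 0.49 = 10.9 / 0.49 = 22.2 years

22.2 years


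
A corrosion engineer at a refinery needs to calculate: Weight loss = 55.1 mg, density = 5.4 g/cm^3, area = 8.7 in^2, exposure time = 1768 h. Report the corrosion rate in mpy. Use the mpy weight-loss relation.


Apply the mpy weight-loss relation: CR = 534 * W / (D * A * T)
Numerator: 534 * 55.1 = 29423.4
Denominator: 5.4 * 8.7 * 1768 = 83060.64
CR = 29423.4 / 83060.64 = 0.354 mpy

0.354 mpy


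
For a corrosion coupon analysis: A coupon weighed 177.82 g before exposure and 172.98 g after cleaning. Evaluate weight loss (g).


Weight loss = initial − final
WL = 177.82 − 172.98 = 4.84 g

4.84 g


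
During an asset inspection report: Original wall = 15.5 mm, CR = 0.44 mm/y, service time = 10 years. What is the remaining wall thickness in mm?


Remaining wall = original − CR × time
t = 15.5 − 0.44*10 = 15.5 − 4.4 = 11.1 mm

11.1 mm


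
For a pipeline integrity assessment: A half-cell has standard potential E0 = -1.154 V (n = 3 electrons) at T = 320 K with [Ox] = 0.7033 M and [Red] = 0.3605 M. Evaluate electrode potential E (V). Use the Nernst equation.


Apply the Nernst equation: E = E0 + (RT/nF)*ln([Ox]/[Red])
Step 1: RT/nF = 8.314*320/(3*96485) = 0.00919134 V
Step 2: [Ox]/[Red] = 0.7033/0.3605 = 1.950902
Step 3: ln(1.950902) = 0.668292
Step 4: correction = 0.00919134 * 0.668292 = 0.006 V
E = -1.154 + 0.006 = -1.148 V

-1.148 V


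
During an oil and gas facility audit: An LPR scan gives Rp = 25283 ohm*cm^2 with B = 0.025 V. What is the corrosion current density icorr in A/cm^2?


Apply the Stern-Geary relation: icorr = B / Rp
icorr = 0.025 / 25283 = 9.888×10^-7 A/cm^2

9.888×10^-7 A/cm^2


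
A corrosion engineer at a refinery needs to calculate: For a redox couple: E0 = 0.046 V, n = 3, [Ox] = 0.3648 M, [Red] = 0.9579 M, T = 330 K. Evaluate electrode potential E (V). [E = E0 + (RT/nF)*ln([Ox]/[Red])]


Apply the Nernst equation: E = E0 + (RT/nF)*ln([Ox]/[Red])
Step 1: RT/nF = 8.314*330/(3*96485) = 0.00947857 V
Step 2: [Ox]/[Red] = 0.3648/0.9579 = 0.380833
Step 3: ln(0.380833) = -0.965394
Step 4: correction = 0.00947857 * -0.965394 = -0.009 V
E = 0.046 + -0.009 = 0.037 V

0.037 V


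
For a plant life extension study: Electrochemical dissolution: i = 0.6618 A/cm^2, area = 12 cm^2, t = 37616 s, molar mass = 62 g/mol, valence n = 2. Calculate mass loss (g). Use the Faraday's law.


Apply Faraday's law: m = i*A*t*M / (n*F)
Total charge passed Q = i*A*t = 0.6618*12*37616 = 298731.2256 C
m = Q*M/(n*F) = 298731.2256*62/(2*96485) = 95.98 g

95.98 g


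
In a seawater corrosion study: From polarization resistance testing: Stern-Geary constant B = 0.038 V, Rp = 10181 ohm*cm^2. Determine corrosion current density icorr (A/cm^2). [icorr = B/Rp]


Apply the Stern-Geary relation: icorr = B / Rp
icorr = 0.038 / 10181 = 3.732×10^-6 A/cm^2

3.732×10^-6 A/cm^2


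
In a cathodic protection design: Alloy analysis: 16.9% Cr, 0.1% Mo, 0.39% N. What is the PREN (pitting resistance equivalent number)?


Apply the PREN formula: PREN = Cr + 3.3*Mo + 16*N
PREN = 16.9 + 3.3*0.1 + 16*0.39
PREN = 16.9 + 0.33 + 6.24 = 23.47

23.47


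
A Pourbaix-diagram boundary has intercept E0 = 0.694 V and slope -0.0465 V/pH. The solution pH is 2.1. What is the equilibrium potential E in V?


Apply the Pourbaix line equation: E = E0 + slope*pH
E = 0.694 + (-0.0465)*2.1 = 0.694 + (-0.09765) = 0.59635 V
Rounded to 3 decimal places: E = 0.596 V

0.596 V


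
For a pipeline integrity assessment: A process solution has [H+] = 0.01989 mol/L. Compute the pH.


pH = −log10[H+]
pH = −log10(0.01989) = 1.7

1.7


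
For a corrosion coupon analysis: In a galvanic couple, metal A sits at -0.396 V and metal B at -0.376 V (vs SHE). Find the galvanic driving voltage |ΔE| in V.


Driving voltage is the absolute potential difference.
|ΔE| = |-0.396 − (-0.376)| = 0.02 V

0.02 V


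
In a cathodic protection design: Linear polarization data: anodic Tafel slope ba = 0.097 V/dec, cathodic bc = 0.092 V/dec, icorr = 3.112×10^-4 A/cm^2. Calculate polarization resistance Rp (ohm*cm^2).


Apply the Stern-Geary equation: Rp = ba*bc / (2.303*icorr*(ba+bc))
ba*bc = 0.097*0.092 = 0.008924
ba+bc = 0.189; 2.303*icorr*(ba+bc) = 2.303*3.112×10^-4*0.189 = 1.3545509×10^-4
Rp = 0.008924 / 1.3545509×10^-4 = 65.88 ohm*cm^2

65.88 ohm*cm^2


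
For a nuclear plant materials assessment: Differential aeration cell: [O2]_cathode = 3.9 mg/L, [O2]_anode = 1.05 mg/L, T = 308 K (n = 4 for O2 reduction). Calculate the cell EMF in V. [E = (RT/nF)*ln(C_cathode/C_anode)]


Apply the Nernst concentration-cell relation: E = (RT/nF)*ln(C_cathode/C_anode)
RT/nF = 8.314*308/(4*96485) = 0.006635 V
ln(3.9/1.05) = 1.31219
E = 0.006635 * 1.31219 = 0.00871 V

0.00871 V


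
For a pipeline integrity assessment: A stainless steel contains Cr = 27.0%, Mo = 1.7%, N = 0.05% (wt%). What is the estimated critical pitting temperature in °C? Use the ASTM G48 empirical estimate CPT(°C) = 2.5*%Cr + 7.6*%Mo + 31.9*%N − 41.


Apply the ASTM G48 empirical CPT estimate: CPT(°C) = 2.5*%Cr + 7.6*%Mo + 31.9*%N − 41
2.5*27.0 = 67.5; 7.6*1.7 = 12.92; 31.9*0.05 = 1.595
CPT = 67.5 + 12.92 + 1.595 − 41 = 41.015 °C
Rounded to 0.1 °C: CPT ≈ 41.0 °C

41.0 °C


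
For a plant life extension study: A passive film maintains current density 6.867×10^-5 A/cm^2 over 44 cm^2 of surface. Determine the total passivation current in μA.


I = i_pass * A, then convert A → μA (×10^6)
I = 6.867×10^-5 * 44 * 10^6 = 3021.48 μA

3021.48 μA


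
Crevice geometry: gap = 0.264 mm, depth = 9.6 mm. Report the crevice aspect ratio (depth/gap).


Aspect ratio = depth / gap
Ratio = 9.6 / 0.264 = 36.4

36.4


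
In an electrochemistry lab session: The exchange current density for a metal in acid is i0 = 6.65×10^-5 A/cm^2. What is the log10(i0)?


i0 = 6.65×10^-5 A/cm^2
log10(i0) = -4.177

-4.177


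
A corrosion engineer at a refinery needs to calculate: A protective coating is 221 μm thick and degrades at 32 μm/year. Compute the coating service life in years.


Service life = thickness / degradation rate
Life = 221 / 32 = 6.9 years

6.9 years


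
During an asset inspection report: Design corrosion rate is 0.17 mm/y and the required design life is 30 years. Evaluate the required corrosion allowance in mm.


Corrosion allowance = CR × design life
CA = 0.17 * 30 = 5.1 mm

5.1 mm


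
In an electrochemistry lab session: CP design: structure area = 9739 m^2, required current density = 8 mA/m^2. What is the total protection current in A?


I = area * current density, then convert mA → A (÷1000)
I = 9739 * 8 / 1000 = 77.91 A

77.91 A


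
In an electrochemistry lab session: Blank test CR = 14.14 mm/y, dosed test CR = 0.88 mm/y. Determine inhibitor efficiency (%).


Apply the inhibitor-efficiency definition: IE = (CR_blank − CR_inh)/CR_blank × 100
IE = (14.14 − 0.88) / 14.14 × 100
IE = 13.26 / 14.14 × 100 = 93.8 %

93.8 %


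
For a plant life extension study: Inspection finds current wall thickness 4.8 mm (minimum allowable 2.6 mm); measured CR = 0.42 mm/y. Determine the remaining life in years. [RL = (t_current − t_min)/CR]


Apply the remaining-life relation: RL = (t_current − t_min) / CR
RL = (4.8 − 2.6) / 0.42 = 2.2 / 0.42 = 5.2 years

5.2 years


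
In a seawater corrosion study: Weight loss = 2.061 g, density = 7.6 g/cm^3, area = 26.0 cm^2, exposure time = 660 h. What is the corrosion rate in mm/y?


Apply the mm/y weight-loss relation: CR = 87600 * W / (D * A * T)
Numerator: 87600 * 2.061 = 180543.6
Denominator: 7.6 * 26.0 * 660 = 130416.0
CR = 180543.6 / 130416.0 = 1.384367 mm/y

1.384367 mm/y


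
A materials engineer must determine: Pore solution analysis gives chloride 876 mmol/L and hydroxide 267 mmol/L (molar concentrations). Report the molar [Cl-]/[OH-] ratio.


Threshold parameter = [Cl-] / [OH-] (molar basis; both in mmol/L, so units cancel)
Ratio = 876 / 267 = 3.28

3.28


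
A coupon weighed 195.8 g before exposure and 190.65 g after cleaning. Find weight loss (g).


Weight loss = initial − final
WL = 195.8 − 190.65 = 5.15 g

5.15 g


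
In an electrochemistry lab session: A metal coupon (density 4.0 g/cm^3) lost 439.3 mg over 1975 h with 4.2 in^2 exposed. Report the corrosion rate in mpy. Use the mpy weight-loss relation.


Apply the mpy weight-loss relation: CR = 534 * W / (D * A * T)
Numerator: 534 * 439.3 = 234586.2
Denominator: 4.0 * 4.2 * 1975 = 33180.0
CR = 234586.2 / 33180.0 = 7.07011 mpy

7.07011 mpy


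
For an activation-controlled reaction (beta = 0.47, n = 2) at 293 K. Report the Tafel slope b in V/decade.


Apply the Tafel slope relation: b = 2.303*R*T/(beta*n*F)
Numerator: 2.303 * 8.314 * 293 = 5610.11
Denominator: 0.47 * 2 * 96485 = 90695.9
b = 5610.11 / 90695.9 = 0.0619 V/decade

0.0619 V/decade


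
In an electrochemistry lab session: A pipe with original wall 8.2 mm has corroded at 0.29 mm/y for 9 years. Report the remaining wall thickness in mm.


Remaining wall = original − CR × time
t = 8.2 − 0.29*9 = 8.2 − 2.61 = 5.59 mm

5.59 mm


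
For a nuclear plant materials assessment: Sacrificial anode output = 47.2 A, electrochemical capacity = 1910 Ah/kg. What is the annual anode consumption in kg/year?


Annual consumption = current * hours per year / capacity
Rate = 47.2 * 8760 / 1910 = 216.5 kg/year

216.5 kg/year


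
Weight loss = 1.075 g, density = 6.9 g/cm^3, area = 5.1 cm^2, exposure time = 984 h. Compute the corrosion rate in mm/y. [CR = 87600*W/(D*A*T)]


Apply the mm/y weight-loss relation: CR = 87600 * W / (D * A * T)
Numerator: 87600 * 1.075 = 94170.0
Denominator: 6.9 * 5.1 * 984 = 34626.96
CR = 94170.0 / 34626.96 = 2.719557 mm/y

2.719557 mm/y


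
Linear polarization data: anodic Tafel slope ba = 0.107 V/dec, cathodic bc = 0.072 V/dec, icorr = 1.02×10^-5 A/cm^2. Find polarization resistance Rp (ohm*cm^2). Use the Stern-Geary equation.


Apply the Stern-Geary equation: Rp = ba*bc / (2.303*icorr*(ba+bc))
ba*bc = 0.107*0.072 = 0.007704
ba+bc = 0.179; 2.303*icorr*(ba+bc) = 2.303*1.02×10^-5*0.179 = 4.2048174×10^-6
Rp = 0.007704 / 4.2048174×10^-6 = 1832.18 ohm*cm^2

1832.18 ohm*cm^2


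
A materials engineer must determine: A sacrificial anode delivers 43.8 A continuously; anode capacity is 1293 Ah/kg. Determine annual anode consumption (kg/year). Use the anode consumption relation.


Annual consumption = current * hours per year / capacity
Rate = 43.8 * 8760 / 1293 = 296.7 kg/year

296.7 kg/year


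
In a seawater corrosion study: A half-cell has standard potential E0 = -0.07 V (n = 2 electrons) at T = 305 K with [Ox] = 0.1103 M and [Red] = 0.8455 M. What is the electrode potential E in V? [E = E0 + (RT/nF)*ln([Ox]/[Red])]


Apply the Nernst equation: E = E0 + (RT/nF)*ln([Ox]/[Red])
Step 1: RT/nF = 8.314*305/(2*96485) = 0.01314075 V
Step 2: [Ox]/[Red] = 0.1103/0.8455 = 0.130455
Step 3: ln(0.130455) = -2.036727
Step 4: correction = 0.01314075 * -2.036727 = -0.0268 V
E = -0.07 + -0.0268 = -0.0968 V

-0.0968 V


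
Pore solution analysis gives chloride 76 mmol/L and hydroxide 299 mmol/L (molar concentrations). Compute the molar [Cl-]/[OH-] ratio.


Threshold parameter = [Cl-] / [OH-] (molar basis; both in mmol/L, so units cancel)
Ratio = 76 / 299 = 0.25

0.25


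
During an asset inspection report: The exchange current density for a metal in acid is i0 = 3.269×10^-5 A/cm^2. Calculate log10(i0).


i0 = 3.269×10^-5 A/cm^2
log10(i0) = -4.486

-4.486


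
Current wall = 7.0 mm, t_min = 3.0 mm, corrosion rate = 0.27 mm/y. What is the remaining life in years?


Apply the remaining-life relation: RL = (t_current − t_min) / CR
RL = (7.0 − 3.0) / 0.27 = 4.0 / 0.27 = 14.8 years

14.8 years


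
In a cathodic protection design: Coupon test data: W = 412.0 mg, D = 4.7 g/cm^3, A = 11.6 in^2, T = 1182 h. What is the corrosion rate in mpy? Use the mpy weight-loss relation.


Apply the mpy weight-loss relation: CR = 534 * W / (D * A * T)
Numerator: 534 * 412.0 = 220008.0
Denominator: 4.7 * 11.6 * 1182 = 64442.64
CR = 220008.0 / 64442.64 = 3.414 mpy

3.414 mpy


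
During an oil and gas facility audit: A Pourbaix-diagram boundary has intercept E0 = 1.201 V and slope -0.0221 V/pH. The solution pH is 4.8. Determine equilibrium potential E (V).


Apply the Pourbaix line equation: E = E0 + slope*pH
E = 1.201 + (-0.0221)*4.8 = 1.201 + (-0.10608) = 1.09492 V
Rounded to 3 decimal places: E = 1.095 V

1.095 V


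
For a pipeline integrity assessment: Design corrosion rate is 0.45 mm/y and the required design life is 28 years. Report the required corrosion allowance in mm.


Corrosion allowance = CR × design life
CA = 0.45 * 28 = 12.6 mm

12.6 mm


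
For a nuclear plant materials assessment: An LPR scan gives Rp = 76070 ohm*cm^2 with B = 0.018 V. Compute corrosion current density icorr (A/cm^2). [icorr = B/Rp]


Apply the Stern-Geary relation: icorr = B / Rp
icorr = 0.018 / 76070 = 2.366×10^-7 A/cm^2

2.366×10^-7 A/cm^2


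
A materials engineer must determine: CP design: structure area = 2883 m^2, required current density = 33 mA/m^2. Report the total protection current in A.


I = area * current density, then convert mA → A (÷1000)
I = 2883 * 33 / 1000 = 95.14 A

95.14 A


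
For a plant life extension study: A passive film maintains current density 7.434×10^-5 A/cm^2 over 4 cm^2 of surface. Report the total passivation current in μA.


I = i_pass * A, then convert A → μA (×10^6)
I = 7.434×10^-5 * 4 * 10^6 = 297.36 μA

297.36 μA


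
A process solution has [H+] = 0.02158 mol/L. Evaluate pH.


pH = −log10[H+]
pH = −log10(0.02158) = 1.67

1.67


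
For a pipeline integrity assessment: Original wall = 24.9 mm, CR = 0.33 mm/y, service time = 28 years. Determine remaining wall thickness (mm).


Remaining wall = original − CR × time
t = 24.9 − 0.33*28 = 24.9 − 9.24 = 15.66 mm

15.66 mm


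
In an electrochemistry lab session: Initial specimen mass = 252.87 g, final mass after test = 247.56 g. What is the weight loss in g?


Weight loss = initial − final
WL = 252.87 − 247.56 = 5.31 g

5.31 g


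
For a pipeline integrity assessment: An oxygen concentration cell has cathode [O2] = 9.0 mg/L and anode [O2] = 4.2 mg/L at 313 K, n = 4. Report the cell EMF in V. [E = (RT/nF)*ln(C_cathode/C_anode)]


Apply the Nernst concentration-cell relation: E = (RT/nF)*ln(C_cathode/C_anode)
RT/nF = 8.314*313/(4*96485) = 0.00674271 V
ln(9.0/4.2) = 0.76214
E = 0.00674271 * 0.76214 = 0.00514 V

0.00514 V


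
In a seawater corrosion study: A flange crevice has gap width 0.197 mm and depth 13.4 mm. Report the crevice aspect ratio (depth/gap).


Aspect ratio = depth / gap
Ratio = 13.4 / 0.197 = 68.0

68.0


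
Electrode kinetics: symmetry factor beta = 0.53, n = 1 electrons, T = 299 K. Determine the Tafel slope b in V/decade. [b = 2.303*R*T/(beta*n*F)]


Apply the Tafel slope relation: b = 2.303*R*T/(beta*n*F)
Numerator: 2.303 * 8.314 * 299 = 5725.0
Denominator: 0.53 * 1 * 96485 = 51137.05
b = 5725.0 / 51137.05 = 0.112 V/decade

0.112 V/decade


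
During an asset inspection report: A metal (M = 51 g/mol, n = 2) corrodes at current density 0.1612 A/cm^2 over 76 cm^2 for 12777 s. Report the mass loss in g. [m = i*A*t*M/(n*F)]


Apply Faraday's law: m = i*A*t*M / (n*F)
Total charge passed Q = i*A*t = 0.1612*76*12777 = 156533.5824 C
m = Q*M/(n*F) = 156533.5824*51/(2*96485) = 41.37023 g

41.37023 g


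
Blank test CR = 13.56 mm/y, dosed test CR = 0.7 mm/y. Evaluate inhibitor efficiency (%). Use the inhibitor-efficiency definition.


Apply the inhibitor-efficiency definition: IE = (CR_blank − CR_inh)/CR_blank × 100
IE = (13.56 − 0.7) / 13.56 × 100
IE = 12.86 / 13.56 × 100 = 94.8 %

94.8 %


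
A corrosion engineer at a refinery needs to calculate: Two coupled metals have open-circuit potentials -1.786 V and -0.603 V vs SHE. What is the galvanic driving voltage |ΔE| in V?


Driving voltage is the absolute potential difference.
|ΔE| = |-1.786 − (-0.603)| = 1.183 V

1.183 V


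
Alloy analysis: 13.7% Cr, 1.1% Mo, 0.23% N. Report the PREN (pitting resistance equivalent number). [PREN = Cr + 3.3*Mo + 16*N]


Apply the PREN formula: PREN = Cr + 3.3*Mo + 16*N
PREN = 13.7 + 3.3*1.1 + 16*0.23
PREN = 13.7 + 3.63 + 3.68 = 21.01

21.01


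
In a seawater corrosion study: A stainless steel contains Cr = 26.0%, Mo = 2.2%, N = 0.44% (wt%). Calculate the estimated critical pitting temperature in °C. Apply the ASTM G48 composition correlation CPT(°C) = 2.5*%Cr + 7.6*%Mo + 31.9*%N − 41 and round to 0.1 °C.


Apply the ASTM G48 empirical CPT estimate: CPT(°C) = 2.5*%Cr + 7.6*%Mo + 31.9*%N − 41
2.5*26.0 = 65; 7.6*2.2 = 16.72; 31.9*0.44 = 14.036
CPT = 65 + 16.72 + 14.036 − 41 = 54.756 °C
Rounded to 0.1 °C: CPT ≈ 54.8 °C

54.8 °C
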